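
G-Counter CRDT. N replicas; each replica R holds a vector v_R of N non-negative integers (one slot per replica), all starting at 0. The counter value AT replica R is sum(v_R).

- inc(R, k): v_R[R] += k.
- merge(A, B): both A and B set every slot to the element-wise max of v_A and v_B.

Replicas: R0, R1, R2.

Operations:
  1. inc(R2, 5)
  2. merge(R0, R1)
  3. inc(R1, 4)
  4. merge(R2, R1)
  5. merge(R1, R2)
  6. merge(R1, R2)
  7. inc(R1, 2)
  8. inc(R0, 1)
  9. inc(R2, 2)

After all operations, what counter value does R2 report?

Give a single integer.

Op 1: inc R2 by 5 -> R2=(0,0,5) value=5
Op 2: merge R0<->R1 -> R0=(0,0,0) R1=(0,0,0)
Op 3: inc R1 by 4 -> R1=(0,4,0) value=4
Op 4: merge R2<->R1 -> R2=(0,4,5) R1=(0,4,5)
Op 5: merge R1<->R2 -> R1=(0,4,5) R2=(0,4,5)
Op 6: merge R1<->R2 -> R1=(0,4,5) R2=(0,4,5)
Op 7: inc R1 by 2 -> R1=(0,6,5) value=11
Op 8: inc R0 by 1 -> R0=(1,0,0) value=1
Op 9: inc R2 by 2 -> R2=(0,4,7) value=11

Answer: 11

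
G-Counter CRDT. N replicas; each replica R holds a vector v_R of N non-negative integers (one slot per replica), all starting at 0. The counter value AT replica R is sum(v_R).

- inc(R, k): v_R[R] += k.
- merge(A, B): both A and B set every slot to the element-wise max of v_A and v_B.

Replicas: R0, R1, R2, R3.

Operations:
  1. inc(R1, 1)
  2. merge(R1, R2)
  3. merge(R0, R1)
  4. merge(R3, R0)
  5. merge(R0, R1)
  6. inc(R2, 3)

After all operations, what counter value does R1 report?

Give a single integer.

Answer: 1

Derivation:
Op 1: inc R1 by 1 -> R1=(0,1,0,0) value=1
Op 2: merge R1<->R2 -> R1=(0,1,0,0) R2=(0,1,0,0)
Op 3: merge R0<->R1 -> R0=(0,1,0,0) R1=(0,1,0,0)
Op 4: merge R3<->R0 -> R3=(0,1,0,0) R0=(0,1,0,0)
Op 5: merge R0<->R1 -> R0=(0,1,0,0) R1=(0,1,0,0)
Op 6: inc R2 by 3 -> R2=(0,1,3,0) value=4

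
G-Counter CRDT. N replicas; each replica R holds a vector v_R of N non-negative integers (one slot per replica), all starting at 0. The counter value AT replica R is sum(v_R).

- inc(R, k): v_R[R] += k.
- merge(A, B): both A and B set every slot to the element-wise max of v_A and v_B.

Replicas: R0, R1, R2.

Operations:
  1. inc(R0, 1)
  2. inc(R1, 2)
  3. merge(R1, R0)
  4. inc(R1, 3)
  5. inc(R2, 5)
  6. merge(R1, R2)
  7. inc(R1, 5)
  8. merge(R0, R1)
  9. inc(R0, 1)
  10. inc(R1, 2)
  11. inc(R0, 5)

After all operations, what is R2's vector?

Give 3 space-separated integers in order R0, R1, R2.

Answer: 1 5 5

Derivation:
Op 1: inc R0 by 1 -> R0=(1,0,0) value=1
Op 2: inc R1 by 2 -> R1=(0,2,0) value=2
Op 3: merge R1<->R0 -> R1=(1,2,0) R0=(1,2,0)
Op 4: inc R1 by 3 -> R1=(1,5,0) value=6
Op 5: inc R2 by 5 -> R2=(0,0,5) value=5
Op 6: merge R1<->R2 -> R1=(1,5,5) R2=(1,5,5)
Op 7: inc R1 by 5 -> R1=(1,10,5) value=16
Op 8: merge R0<->R1 -> R0=(1,10,5) R1=(1,10,5)
Op 9: inc R0 by 1 -> R0=(2,10,5) value=17
Op 10: inc R1 by 2 -> R1=(1,12,5) value=18
Op 11: inc R0 by 5 -> R0=(7,10,5) value=22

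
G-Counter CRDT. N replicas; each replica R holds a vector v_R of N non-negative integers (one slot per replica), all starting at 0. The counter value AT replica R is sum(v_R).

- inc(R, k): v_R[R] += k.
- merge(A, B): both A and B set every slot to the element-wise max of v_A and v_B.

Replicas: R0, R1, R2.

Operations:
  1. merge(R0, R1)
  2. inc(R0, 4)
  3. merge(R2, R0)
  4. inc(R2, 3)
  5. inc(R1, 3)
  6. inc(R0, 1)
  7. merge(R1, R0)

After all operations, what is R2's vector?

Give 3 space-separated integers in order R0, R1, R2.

Op 1: merge R0<->R1 -> R0=(0,0,0) R1=(0,0,0)
Op 2: inc R0 by 4 -> R0=(4,0,0) value=4
Op 3: merge R2<->R0 -> R2=(4,0,0) R0=(4,0,0)
Op 4: inc R2 by 3 -> R2=(4,0,3) value=7
Op 5: inc R1 by 3 -> R1=(0,3,0) value=3
Op 6: inc R0 by 1 -> R0=(5,0,0) value=5
Op 7: merge R1<->R0 -> R1=(5,3,0) R0=(5,3,0)

Answer: 4 0 3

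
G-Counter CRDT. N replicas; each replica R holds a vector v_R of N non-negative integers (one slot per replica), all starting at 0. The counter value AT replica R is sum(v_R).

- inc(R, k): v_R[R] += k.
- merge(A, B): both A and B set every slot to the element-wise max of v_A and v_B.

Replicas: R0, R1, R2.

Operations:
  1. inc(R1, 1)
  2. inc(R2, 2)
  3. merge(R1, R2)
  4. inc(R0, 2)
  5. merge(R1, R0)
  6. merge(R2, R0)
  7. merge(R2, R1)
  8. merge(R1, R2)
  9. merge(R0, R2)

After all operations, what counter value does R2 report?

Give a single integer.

Answer: 5

Derivation:
Op 1: inc R1 by 1 -> R1=(0,1,0) value=1
Op 2: inc R2 by 2 -> R2=(0,0,2) value=2
Op 3: merge R1<->R2 -> R1=(0,1,2) R2=(0,1,2)
Op 4: inc R0 by 2 -> R0=(2,0,0) value=2
Op 5: merge R1<->R0 -> R1=(2,1,2) R0=(2,1,2)
Op 6: merge R2<->R0 -> R2=(2,1,2) R0=(2,1,2)
Op 7: merge R2<->R1 -> R2=(2,1,2) R1=(2,1,2)
Op 8: merge R1<->R2 -> R1=(2,1,2) R2=(2,1,2)
Op 9: merge R0<->R2 -> R0=(2,1,2) R2=(2,1,2)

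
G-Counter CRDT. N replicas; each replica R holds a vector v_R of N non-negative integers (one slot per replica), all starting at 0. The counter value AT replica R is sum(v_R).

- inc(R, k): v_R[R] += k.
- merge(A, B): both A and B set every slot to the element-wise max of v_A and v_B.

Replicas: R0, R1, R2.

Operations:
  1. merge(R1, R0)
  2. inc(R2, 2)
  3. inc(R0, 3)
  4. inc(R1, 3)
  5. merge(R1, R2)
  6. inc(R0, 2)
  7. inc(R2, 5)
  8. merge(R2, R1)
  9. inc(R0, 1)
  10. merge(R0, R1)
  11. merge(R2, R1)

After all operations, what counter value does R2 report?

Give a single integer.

Op 1: merge R1<->R0 -> R1=(0,0,0) R0=(0,0,0)
Op 2: inc R2 by 2 -> R2=(0,0,2) value=2
Op 3: inc R0 by 3 -> R0=(3,0,0) value=3
Op 4: inc R1 by 3 -> R1=(0,3,0) value=3
Op 5: merge R1<->R2 -> R1=(0,3,2) R2=(0,3,2)
Op 6: inc R0 by 2 -> R0=(5,0,0) value=5
Op 7: inc R2 by 5 -> R2=(0,3,7) value=10
Op 8: merge R2<->R1 -> R2=(0,3,7) R1=(0,3,7)
Op 9: inc R0 by 1 -> R0=(6,0,0) value=6
Op 10: merge R0<->R1 -> R0=(6,3,7) R1=(6,3,7)
Op 11: merge R2<->R1 -> R2=(6,3,7) R1=(6,3,7)

Answer: 16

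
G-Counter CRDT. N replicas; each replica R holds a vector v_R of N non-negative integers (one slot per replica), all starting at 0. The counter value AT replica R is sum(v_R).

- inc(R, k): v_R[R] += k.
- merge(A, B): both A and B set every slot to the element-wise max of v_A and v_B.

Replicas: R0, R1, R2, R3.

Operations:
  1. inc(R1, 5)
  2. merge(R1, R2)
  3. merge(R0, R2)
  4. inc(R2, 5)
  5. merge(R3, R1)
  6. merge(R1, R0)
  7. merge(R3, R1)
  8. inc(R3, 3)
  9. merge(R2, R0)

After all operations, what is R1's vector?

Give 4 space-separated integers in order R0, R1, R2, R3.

Answer: 0 5 0 0

Derivation:
Op 1: inc R1 by 5 -> R1=(0,5,0,0) value=5
Op 2: merge R1<->R2 -> R1=(0,5,0,0) R2=(0,5,0,0)
Op 3: merge R0<->R2 -> R0=(0,5,0,0) R2=(0,5,0,0)
Op 4: inc R2 by 5 -> R2=(0,5,5,0) value=10
Op 5: merge R3<->R1 -> R3=(0,5,0,0) R1=(0,5,0,0)
Op 6: merge R1<->R0 -> R1=(0,5,0,0) R0=(0,5,0,0)
Op 7: merge R3<->R1 -> R3=(0,5,0,0) R1=(0,5,0,0)
Op 8: inc R3 by 3 -> R3=(0,5,0,3) value=8
Op 9: merge R2<->R0 -> R2=(0,5,5,0) R0=(0,5,5,0)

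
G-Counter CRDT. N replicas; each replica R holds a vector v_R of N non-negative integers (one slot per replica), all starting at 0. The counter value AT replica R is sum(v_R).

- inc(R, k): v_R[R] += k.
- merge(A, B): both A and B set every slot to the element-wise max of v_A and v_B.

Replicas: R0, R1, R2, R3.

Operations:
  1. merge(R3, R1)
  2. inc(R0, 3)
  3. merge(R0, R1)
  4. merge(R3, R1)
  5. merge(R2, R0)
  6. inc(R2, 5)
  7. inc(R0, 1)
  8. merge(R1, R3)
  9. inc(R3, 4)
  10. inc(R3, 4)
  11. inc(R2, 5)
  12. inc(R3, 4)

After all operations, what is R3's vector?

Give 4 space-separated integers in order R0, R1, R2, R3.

Answer: 3 0 0 12

Derivation:
Op 1: merge R3<->R1 -> R3=(0,0,0,0) R1=(0,0,0,0)
Op 2: inc R0 by 3 -> R0=(3,0,0,0) value=3
Op 3: merge R0<->R1 -> R0=(3,0,0,0) R1=(3,0,0,0)
Op 4: merge R3<->R1 -> R3=(3,0,0,0) R1=(3,0,0,0)
Op 5: merge R2<->R0 -> R2=(3,0,0,0) R0=(3,0,0,0)
Op 6: inc R2 by 5 -> R2=(3,0,5,0) value=8
Op 7: inc R0 by 1 -> R0=(4,0,0,0) value=4
Op 8: merge R1<->R3 -> R1=(3,0,0,0) R3=(3,0,0,0)
Op 9: inc R3 by 4 -> R3=(3,0,0,4) value=7
Op 10: inc R3 by 4 -> R3=(3,0,0,8) value=11
Op 11: inc R2 by 5 -> R2=(3,0,10,0) value=13
Op 12: inc R3 by 4 -> R3=(3,0,0,12) value=15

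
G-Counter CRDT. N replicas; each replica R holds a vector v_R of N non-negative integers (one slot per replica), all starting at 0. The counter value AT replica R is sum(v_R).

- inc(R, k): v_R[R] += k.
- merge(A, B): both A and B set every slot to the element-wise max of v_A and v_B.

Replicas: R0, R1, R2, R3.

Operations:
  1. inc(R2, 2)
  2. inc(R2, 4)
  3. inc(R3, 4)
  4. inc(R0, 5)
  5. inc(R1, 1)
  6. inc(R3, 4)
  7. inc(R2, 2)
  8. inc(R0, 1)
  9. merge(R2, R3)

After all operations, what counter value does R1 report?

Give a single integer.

Op 1: inc R2 by 2 -> R2=(0,0,2,0) value=2
Op 2: inc R2 by 4 -> R2=(0,0,6,0) value=6
Op 3: inc R3 by 4 -> R3=(0,0,0,4) value=4
Op 4: inc R0 by 5 -> R0=(5,0,0,0) value=5
Op 5: inc R1 by 1 -> R1=(0,1,0,0) value=1
Op 6: inc R3 by 4 -> R3=(0,0,0,8) value=8
Op 7: inc R2 by 2 -> R2=(0,0,8,0) value=8
Op 8: inc R0 by 1 -> R0=(6,0,0,0) value=6
Op 9: merge R2<->R3 -> R2=(0,0,8,8) R3=(0,0,8,8)

Answer: 1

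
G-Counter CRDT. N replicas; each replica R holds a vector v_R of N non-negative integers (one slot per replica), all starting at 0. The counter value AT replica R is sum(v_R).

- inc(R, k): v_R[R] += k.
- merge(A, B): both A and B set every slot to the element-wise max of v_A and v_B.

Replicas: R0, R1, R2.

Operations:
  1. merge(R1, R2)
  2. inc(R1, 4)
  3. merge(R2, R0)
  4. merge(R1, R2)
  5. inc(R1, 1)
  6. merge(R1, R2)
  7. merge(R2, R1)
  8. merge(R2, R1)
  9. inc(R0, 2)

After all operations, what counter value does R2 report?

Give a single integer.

Op 1: merge R1<->R2 -> R1=(0,0,0) R2=(0,0,0)
Op 2: inc R1 by 4 -> R1=(0,4,0) value=4
Op 3: merge R2<->R0 -> R2=(0,0,0) R0=(0,0,0)
Op 4: merge R1<->R2 -> R1=(0,4,0) R2=(0,4,0)
Op 5: inc R1 by 1 -> R1=(0,5,0) value=5
Op 6: merge R1<->R2 -> R1=(0,5,0) R2=(0,5,0)
Op 7: merge R2<->R1 -> R2=(0,5,0) R1=(0,5,0)
Op 8: merge R2<->R1 -> R2=(0,5,0) R1=(0,5,0)
Op 9: inc R0 by 2 -> R0=(2,0,0) value=2

Answer: 5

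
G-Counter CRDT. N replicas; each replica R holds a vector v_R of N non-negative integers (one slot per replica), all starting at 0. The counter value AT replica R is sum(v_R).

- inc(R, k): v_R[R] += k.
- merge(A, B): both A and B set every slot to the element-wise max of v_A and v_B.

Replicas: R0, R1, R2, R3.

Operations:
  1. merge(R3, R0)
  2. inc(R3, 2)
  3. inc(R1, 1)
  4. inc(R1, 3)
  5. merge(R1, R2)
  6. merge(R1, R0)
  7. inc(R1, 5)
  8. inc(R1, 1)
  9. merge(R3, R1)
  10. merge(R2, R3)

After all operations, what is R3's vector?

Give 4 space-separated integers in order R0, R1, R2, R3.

Answer: 0 10 0 2

Derivation:
Op 1: merge R3<->R0 -> R3=(0,0,0,0) R0=(0,0,0,0)
Op 2: inc R3 by 2 -> R3=(0,0,0,2) value=2
Op 3: inc R1 by 1 -> R1=(0,1,0,0) value=1
Op 4: inc R1 by 3 -> R1=(0,4,0,0) value=4
Op 5: merge R1<->R2 -> R1=(0,4,0,0) R2=(0,4,0,0)
Op 6: merge R1<->R0 -> R1=(0,4,0,0) R0=(0,4,0,0)
Op 7: inc R1 by 5 -> R1=(0,9,0,0) value=9
Op 8: inc R1 by 1 -> R1=(0,10,0,0) value=10
Op 9: merge R3<->R1 -> R3=(0,10,0,2) R1=(0,10,0,2)
Op 10: merge R2<->R3 -> R2=(0,10,0,2) R3=(0,10,0,2)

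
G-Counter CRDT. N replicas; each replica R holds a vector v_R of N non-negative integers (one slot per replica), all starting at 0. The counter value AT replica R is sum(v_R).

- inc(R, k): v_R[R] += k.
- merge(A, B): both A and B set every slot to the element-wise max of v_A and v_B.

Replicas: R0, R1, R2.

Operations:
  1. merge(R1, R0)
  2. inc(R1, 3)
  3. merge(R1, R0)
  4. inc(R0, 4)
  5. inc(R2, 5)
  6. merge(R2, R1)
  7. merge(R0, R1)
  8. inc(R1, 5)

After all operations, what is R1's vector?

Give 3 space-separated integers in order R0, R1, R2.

Answer: 4 8 5

Derivation:
Op 1: merge R1<->R0 -> R1=(0,0,0) R0=(0,0,0)
Op 2: inc R1 by 3 -> R1=(0,3,0) value=3
Op 3: merge R1<->R0 -> R1=(0,3,0) R0=(0,3,0)
Op 4: inc R0 by 4 -> R0=(4,3,0) value=7
Op 5: inc R2 by 5 -> R2=(0,0,5) value=5
Op 6: merge R2<->R1 -> R2=(0,3,5) R1=(0,3,5)
Op 7: merge R0<->R1 -> R0=(4,3,5) R1=(4,3,5)
Op 8: inc R1 by 5 -> R1=(4,8,5) value=17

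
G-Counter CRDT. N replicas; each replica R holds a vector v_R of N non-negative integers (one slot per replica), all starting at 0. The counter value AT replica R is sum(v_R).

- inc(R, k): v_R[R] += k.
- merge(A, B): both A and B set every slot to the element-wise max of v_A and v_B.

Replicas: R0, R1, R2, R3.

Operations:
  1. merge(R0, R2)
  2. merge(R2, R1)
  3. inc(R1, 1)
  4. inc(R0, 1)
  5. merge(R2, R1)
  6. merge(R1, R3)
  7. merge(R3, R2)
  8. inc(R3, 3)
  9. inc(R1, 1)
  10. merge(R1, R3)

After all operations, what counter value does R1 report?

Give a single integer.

Answer: 5

Derivation:
Op 1: merge R0<->R2 -> R0=(0,0,0,0) R2=(0,0,0,0)
Op 2: merge R2<->R1 -> R2=(0,0,0,0) R1=(0,0,0,0)
Op 3: inc R1 by 1 -> R1=(0,1,0,0) value=1
Op 4: inc R0 by 1 -> R0=(1,0,0,0) value=1
Op 5: merge R2<->R1 -> R2=(0,1,0,0) R1=(0,1,0,0)
Op 6: merge R1<->R3 -> R1=(0,1,0,0) R3=(0,1,0,0)
Op 7: merge R3<->R2 -> R3=(0,1,0,0) R2=(0,1,0,0)
Op 8: inc R3 by 3 -> R3=(0,1,0,3) value=4
Op 9: inc R1 by 1 -> R1=(0,2,0,0) value=2
Op 10: merge R1<->R3 -> R1=(0,2,0,3) R3=(0,2,0,3)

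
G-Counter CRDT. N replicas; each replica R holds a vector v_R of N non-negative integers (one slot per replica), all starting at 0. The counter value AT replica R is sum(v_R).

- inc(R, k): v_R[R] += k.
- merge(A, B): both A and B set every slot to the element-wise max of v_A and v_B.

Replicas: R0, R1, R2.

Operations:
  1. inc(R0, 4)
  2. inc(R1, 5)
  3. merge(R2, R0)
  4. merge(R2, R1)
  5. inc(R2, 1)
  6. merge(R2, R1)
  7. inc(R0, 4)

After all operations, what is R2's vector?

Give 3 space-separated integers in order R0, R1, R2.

Op 1: inc R0 by 4 -> R0=(4,0,0) value=4
Op 2: inc R1 by 5 -> R1=(0,5,0) value=5
Op 3: merge R2<->R0 -> R2=(4,0,0) R0=(4,0,0)
Op 4: merge R2<->R1 -> R2=(4,5,0) R1=(4,5,0)
Op 5: inc R2 by 1 -> R2=(4,5,1) value=10
Op 6: merge R2<->R1 -> R2=(4,5,1) R1=(4,5,1)
Op 7: inc R0 by 4 -> R0=(8,0,0) value=8

Answer: 4 5 1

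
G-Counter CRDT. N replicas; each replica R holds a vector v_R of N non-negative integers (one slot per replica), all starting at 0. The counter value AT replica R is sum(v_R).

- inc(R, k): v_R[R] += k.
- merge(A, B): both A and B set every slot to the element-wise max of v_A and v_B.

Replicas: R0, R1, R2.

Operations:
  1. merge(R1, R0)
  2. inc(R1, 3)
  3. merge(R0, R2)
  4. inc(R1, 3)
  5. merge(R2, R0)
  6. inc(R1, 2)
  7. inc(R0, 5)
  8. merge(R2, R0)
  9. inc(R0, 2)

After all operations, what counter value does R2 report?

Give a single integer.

Answer: 5

Derivation:
Op 1: merge R1<->R0 -> R1=(0,0,0) R0=(0,0,0)
Op 2: inc R1 by 3 -> R1=(0,3,0) value=3
Op 3: merge R0<->R2 -> R0=(0,0,0) R2=(0,0,0)
Op 4: inc R1 by 3 -> R1=(0,6,0) value=6
Op 5: merge R2<->R0 -> R2=(0,0,0) R0=(0,0,0)
Op 6: inc R1 by 2 -> R1=(0,8,0) value=8
Op 7: inc R0 by 5 -> R0=(5,0,0) value=5
Op 8: merge R2<->R0 -> R2=(5,0,0) R0=(5,0,0)
Op 9: inc R0 by 2 -> R0=(7,0,0) value=7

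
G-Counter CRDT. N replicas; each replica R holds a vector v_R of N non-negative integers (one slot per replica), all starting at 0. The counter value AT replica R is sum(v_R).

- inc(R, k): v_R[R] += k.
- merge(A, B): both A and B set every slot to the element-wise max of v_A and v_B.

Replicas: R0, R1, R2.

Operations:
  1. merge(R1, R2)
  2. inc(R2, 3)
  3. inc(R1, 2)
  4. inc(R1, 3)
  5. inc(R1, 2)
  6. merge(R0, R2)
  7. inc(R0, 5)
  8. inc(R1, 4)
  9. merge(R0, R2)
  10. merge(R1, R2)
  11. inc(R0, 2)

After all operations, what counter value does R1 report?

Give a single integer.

Op 1: merge R1<->R2 -> R1=(0,0,0) R2=(0,0,0)
Op 2: inc R2 by 3 -> R2=(0,0,3) value=3
Op 3: inc R1 by 2 -> R1=(0,2,0) value=2
Op 4: inc R1 by 3 -> R1=(0,5,0) value=5
Op 5: inc R1 by 2 -> R1=(0,7,0) value=7
Op 6: merge R0<->R2 -> R0=(0,0,3) R2=(0,0,3)
Op 7: inc R0 by 5 -> R0=(5,0,3) value=8
Op 8: inc R1 by 4 -> R1=(0,11,0) value=11
Op 9: merge R0<->R2 -> R0=(5,0,3) R2=(5,0,3)
Op 10: merge R1<->R2 -> R1=(5,11,3) R2=(5,11,3)
Op 11: inc R0 by 2 -> R0=(7,0,3) value=10

Answer: 19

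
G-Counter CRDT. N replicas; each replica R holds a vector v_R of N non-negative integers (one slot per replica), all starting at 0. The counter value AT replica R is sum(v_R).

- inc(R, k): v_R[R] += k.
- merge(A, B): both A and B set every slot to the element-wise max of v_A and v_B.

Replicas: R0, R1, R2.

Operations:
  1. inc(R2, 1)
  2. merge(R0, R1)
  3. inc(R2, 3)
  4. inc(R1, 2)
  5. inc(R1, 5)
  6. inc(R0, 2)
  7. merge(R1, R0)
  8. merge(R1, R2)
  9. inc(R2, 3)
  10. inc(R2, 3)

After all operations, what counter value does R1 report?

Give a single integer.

Op 1: inc R2 by 1 -> R2=(0,0,1) value=1
Op 2: merge R0<->R1 -> R0=(0,0,0) R1=(0,0,0)
Op 3: inc R2 by 3 -> R2=(0,0,4) value=4
Op 4: inc R1 by 2 -> R1=(0,2,0) value=2
Op 5: inc R1 by 5 -> R1=(0,7,0) value=7
Op 6: inc R0 by 2 -> R0=(2,0,0) value=2
Op 7: merge R1<->R0 -> R1=(2,7,0) R0=(2,7,0)
Op 8: merge R1<->R2 -> R1=(2,7,4) R2=(2,7,4)
Op 9: inc R2 by 3 -> R2=(2,7,7) value=16
Op 10: inc R2 by 3 -> R2=(2,7,10) value=19

Answer: 13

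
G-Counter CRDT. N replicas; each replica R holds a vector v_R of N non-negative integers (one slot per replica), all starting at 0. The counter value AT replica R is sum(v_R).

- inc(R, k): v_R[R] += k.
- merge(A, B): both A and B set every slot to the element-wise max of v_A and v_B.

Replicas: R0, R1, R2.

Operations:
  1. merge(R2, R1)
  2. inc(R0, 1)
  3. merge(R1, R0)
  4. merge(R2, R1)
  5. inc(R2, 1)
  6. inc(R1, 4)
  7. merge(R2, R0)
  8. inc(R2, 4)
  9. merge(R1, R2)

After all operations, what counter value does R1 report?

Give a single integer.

Op 1: merge R2<->R1 -> R2=(0,0,0) R1=(0,0,0)
Op 2: inc R0 by 1 -> R0=(1,0,0) value=1
Op 3: merge R1<->R0 -> R1=(1,0,0) R0=(1,0,0)
Op 4: merge R2<->R1 -> R2=(1,0,0) R1=(1,0,0)
Op 5: inc R2 by 1 -> R2=(1,0,1) value=2
Op 6: inc R1 by 4 -> R1=(1,4,0) value=5
Op 7: merge R2<->R0 -> R2=(1,0,1) R0=(1,0,1)
Op 8: inc R2 by 4 -> R2=(1,0,5) value=6
Op 9: merge R1<->R2 -> R1=(1,4,5) R2=(1,4,5)

Answer: 10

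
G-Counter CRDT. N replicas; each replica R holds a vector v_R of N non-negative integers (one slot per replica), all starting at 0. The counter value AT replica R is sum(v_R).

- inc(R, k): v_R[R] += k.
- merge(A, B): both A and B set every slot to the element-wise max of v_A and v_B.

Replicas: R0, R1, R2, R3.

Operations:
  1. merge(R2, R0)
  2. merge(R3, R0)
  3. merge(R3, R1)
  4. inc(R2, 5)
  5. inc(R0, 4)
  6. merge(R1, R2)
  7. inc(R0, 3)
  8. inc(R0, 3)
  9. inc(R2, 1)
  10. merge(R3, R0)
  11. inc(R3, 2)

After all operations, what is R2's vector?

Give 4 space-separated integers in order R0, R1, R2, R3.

Answer: 0 0 6 0

Derivation:
Op 1: merge R2<->R0 -> R2=(0,0,0,0) R0=(0,0,0,0)
Op 2: merge R3<->R0 -> R3=(0,0,0,0) R0=(0,0,0,0)
Op 3: merge R3<->R1 -> R3=(0,0,0,0) R1=(0,0,0,0)
Op 4: inc R2 by 5 -> R2=(0,0,5,0) value=5
Op 5: inc R0 by 4 -> R0=(4,0,0,0) value=4
Op 6: merge R1<->R2 -> R1=(0,0,5,0) R2=(0,0,5,0)
Op 7: inc R0 by 3 -> R0=(7,0,0,0) value=7
Op 8: inc R0 by 3 -> R0=(10,0,0,0) value=10
Op 9: inc R2 by 1 -> R2=(0,0,6,0) value=6
Op 10: merge R3<->R0 -> R3=(10,0,0,0) R0=(10,0,0,0)
Op 11: inc R3 by 2 -> R3=(10,0,0,2) value=12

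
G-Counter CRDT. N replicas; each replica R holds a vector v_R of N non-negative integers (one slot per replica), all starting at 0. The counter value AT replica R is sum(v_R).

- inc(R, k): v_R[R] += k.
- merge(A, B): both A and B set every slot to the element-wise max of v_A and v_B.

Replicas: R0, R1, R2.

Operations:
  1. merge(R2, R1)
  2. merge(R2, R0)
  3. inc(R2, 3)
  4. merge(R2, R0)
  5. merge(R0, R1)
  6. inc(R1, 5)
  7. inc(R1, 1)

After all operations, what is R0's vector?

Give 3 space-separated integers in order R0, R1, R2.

Op 1: merge R2<->R1 -> R2=(0,0,0) R1=(0,0,0)
Op 2: merge R2<->R0 -> R2=(0,0,0) R0=(0,0,0)
Op 3: inc R2 by 3 -> R2=(0,0,3) value=3
Op 4: merge R2<->R0 -> R2=(0,0,3) R0=(0,0,3)
Op 5: merge R0<->R1 -> R0=(0,0,3) R1=(0,0,3)
Op 6: inc R1 by 5 -> R1=(0,5,3) value=8
Op 7: inc R1 by 1 -> R1=(0,6,3) value=9

Answer: 0 0 3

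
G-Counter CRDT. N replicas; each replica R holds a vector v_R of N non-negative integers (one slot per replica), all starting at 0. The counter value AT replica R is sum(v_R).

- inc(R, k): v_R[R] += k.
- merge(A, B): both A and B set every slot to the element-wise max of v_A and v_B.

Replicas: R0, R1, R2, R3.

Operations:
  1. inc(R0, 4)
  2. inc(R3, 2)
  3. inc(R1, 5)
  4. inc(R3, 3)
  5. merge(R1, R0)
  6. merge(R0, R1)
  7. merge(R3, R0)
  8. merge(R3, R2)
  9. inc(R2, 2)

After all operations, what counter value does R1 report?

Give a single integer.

Answer: 9

Derivation:
Op 1: inc R0 by 4 -> R0=(4,0,0,0) value=4
Op 2: inc R3 by 2 -> R3=(0,0,0,2) value=2
Op 3: inc R1 by 5 -> R1=(0,5,0,0) value=5
Op 4: inc R3 by 3 -> R3=(0,0,0,5) value=5
Op 5: merge R1<->R0 -> R1=(4,5,0,0) R0=(4,5,0,0)
Op 6: merge R0<->R1 -> R0=(4,5,0,0) R1=(4,5,0,0)
Op 7: merge R3<->R0 -> R3=(4,5,0,5) R0=(4,5,0,5)
Op 8: merge R3<->R2 -> R3=(4,5,0,5) R2=(4,5,0,5)
Op 9: inc R2 by 2 -> R2=(4,5,2,5) value=16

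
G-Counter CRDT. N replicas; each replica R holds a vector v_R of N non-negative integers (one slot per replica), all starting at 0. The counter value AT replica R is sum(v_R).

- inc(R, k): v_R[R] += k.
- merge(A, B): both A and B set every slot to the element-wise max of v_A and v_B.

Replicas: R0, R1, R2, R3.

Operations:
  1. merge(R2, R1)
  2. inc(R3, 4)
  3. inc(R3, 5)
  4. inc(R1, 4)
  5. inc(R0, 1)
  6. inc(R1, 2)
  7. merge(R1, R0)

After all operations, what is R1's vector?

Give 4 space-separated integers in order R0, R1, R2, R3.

Answer: 1 6 0 0

Derivation:
Op 1: merge R2<->R1 -> R2=(0,0,0,0) R1=(0,0,0,0)
Op 2: inc R3 by 4 -> R3=(0,0,0,4) value=4
Op 3: inc R3 by 5 -> R3=(0,0,0,9) value=9
Op 4: inc R1 by 4 -> R1=(0,4,0,0) value=4
Op 5: inc R0 by 1 -> R0=(1,0,0,0) value=1
Op 6: inc R1 by 2 -> R1=(0,6,0,0) value=6
Op 7: merge R1<->R0 -> R1=(1,6,0,0) R0=(1,6,0,0)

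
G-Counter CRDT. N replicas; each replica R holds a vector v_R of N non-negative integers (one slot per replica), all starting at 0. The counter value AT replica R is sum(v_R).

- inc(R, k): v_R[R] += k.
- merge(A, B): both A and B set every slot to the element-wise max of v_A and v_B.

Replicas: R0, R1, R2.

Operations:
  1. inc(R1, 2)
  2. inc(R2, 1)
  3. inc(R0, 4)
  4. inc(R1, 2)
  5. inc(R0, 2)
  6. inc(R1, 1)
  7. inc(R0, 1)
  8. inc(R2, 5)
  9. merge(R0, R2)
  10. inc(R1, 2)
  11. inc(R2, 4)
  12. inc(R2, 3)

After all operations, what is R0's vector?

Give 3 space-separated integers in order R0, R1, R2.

Answer: 7 0 6

Derivation:
Op 1: inc R1 by 2 -> R1=(0,2,0) value=2
Op 2: inc R2 by 1 -> R2=(0,0,1) value=1
Op 3: inc R0 by 4 -> R0=(4,0,0) value=4
Op 4: inc R1 by 2 -> R1=(0,4,0) value=4
Op 5: inc R0 by 2 -> R0=(6,0,0) value=6
Op 6: inc R1 by 1 -> R1=(0,5,0) value=5
Op 7: inc R0 by 1 -> R0=(7,0,0) value=7
Op 8: inc R2 by 5 -> R2=(0,0,6) value=6
Op 9: merge R0<->R2 -> R0=(7,0,6) R2=(7,0,6)
Op 10: inc R1 by 2 -> R1=(0,7,0) value=7
Op 11: inc R2 by 4 -> R2=(7,0,10) value=17
Op 12: inc R2 by 3 -> R2=(7,0,13) value=20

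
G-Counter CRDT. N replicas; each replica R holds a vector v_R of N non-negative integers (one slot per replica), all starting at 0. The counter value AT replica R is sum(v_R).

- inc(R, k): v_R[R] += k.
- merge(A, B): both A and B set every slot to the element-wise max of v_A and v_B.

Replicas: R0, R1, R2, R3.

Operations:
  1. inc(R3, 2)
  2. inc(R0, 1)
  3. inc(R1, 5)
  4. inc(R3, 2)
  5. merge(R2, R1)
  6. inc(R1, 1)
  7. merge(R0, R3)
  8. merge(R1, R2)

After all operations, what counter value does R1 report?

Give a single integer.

Answer: 6

Derivation:
Op 1: inc R3 by 2 -> R3=(0,0,0,2) value=2
Op 2: inc R0 by 1 -> R0=(1,0,0,0) value=1
Op 3: inc R1 by 5 -> R1=(0,5,0,0) value=5
Op 4: inc R3 by 2 -> R3=(0,0,0,4) value=4
Op 5: merge R2<->R1 -> R2=(0,5,0,0) R1=(0,5,0,0)
Op 6: inc R1 by 1 -> R1=(0,6,0,0) value=6
Op 7: merge R0<->R3 -> R0=(1,0,0,4) R3=(1,0,0,4)
Op 8: merge R1<->R2 -> R1=(0,6,0,0) R2=(0,6,0,0)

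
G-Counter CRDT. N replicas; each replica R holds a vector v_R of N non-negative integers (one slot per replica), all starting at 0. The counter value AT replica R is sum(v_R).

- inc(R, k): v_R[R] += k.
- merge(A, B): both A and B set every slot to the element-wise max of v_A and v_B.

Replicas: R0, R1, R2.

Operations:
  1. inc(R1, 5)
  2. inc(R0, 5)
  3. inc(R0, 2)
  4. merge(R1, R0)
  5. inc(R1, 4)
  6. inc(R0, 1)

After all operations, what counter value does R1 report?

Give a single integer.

Answer: 16

Derivation:
Op 1: inc R1 by 5 -> R1=(0,5,0) value=5
Op 2: inc R0 by 5 -> R0=(5,0,0) value=5
Op 3: inc R0 by 2 -> R0=(7,0,0) value=7
Op 4: merge R1<->R0 -> R1=(7,5,0) R0=(7,5,0)
Op 5: inc R1 by 4 -> R1=(7,9,0) value=16
Op 6: inc R0 by 1 -> R0=(8,5,0) value=13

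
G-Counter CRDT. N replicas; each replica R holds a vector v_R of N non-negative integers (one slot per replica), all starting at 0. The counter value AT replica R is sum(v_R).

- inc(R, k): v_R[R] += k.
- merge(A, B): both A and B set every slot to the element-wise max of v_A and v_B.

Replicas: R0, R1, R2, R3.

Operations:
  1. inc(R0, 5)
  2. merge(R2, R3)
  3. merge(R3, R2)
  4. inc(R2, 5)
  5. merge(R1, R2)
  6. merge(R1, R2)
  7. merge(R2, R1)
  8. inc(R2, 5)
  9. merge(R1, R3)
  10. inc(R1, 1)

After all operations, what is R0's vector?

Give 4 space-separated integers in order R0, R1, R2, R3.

Op 1: inc R0 by 5 -> R0=(5,0,0,0) value=5
Op 2: merge R2<->R3 -> R2=(0,0,0,0) R3=(0,0,0,0)
Op 3: merge R3<->R2 -> R3=(0,0,0,0) R2=(0,0,0,0)
Op 4: inc R2 by 5 -> R2=(0,0,5,0) value=5
Op 5: merge R1<->R2 -> R1=(0,0,5,0) R2=(0,0,5,0)
Op 6: merge R1<->R2 -> R1=(0,0,5,0) R2=(0,0,5,0)
Op 7: merge R2<->R1 -> R2=(0,0,5,0) R1=(0,0,5,0)
Op 8: inc R2 by 5 -> R2=(0,0,10,0) value=10
Op 9: merge R1<->R3 -> R1=(0,0,5,0) R3=(0,0,5,0)
Op 10: inc R1 by 1 -> R1=(0,1,5,0) value=6

Answer: 5 0 0 0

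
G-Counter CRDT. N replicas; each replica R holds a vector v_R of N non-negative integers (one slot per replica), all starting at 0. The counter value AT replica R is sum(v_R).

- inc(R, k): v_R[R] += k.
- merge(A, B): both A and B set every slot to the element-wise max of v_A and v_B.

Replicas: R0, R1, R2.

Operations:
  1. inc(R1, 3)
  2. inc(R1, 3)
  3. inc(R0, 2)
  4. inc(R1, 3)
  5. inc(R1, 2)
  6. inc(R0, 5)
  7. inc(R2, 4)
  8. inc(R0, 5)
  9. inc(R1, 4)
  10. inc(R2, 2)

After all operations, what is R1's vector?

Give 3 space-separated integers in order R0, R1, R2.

Answer: 0 15 0

Derivation:
Op 1: inc R1 by 3 -> R1=(0,3,0) value=3
Op 2: inc R1 by 3 -> R1=(0,6,0) value=6
Op 3: inc R0 by 2 -> R0=(2,0,0) value=2
Op 4: inc R1 by 3 -> R1=(0,9,0) value=9
Op 5: inc R1 by 2 -> R1=(0,11,0) value=11
Op 6: inc R0 by 5 -> R0=(7,0,0) value=7
Op 7: inc R2 by 4 -> R2=(0,0,4) value=4
Op 8: inc R0 by 5 -> R0=(12,0,0) value=12
Op 9: inc R1 by 4 -> R1=(0,15,0) value=15
Op 10: inc R2 by 2 -> R2=(0,0,6) value=6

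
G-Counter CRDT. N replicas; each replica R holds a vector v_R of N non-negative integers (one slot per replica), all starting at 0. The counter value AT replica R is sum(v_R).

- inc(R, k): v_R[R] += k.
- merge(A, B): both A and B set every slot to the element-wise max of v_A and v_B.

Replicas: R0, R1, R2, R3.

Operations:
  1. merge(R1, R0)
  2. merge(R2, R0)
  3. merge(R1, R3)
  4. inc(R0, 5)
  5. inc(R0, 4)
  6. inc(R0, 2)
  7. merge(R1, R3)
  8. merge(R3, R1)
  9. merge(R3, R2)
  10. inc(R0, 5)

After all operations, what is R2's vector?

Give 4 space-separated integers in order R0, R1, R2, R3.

Answer: 0 0 0 0

Derivation:
Op 1: merge R1<->R0 -> R1=(0,0,0,0) R0=(0,0,0,0)
Op 2: merge R2<->R0 -> R2=(0,0,0,0) R0=(0,0,0,0)
Op 3: merge R1<->R3 -> R1=(0,0,0,0) R3=(0,0,0,0)
Op 4: inc R0 by 5 -> R0=(5,0,0,0) value=5
Op 5: inc R0 by 4 -> R0=(9,0,0,0) value=9
Op 6: inc R0 by 2 -> R0=(11,0,0,0) value=11
Op 7: merge R1<->R3 -> R1=(0,0,0,0) R3=(0,0,0,0)
Op 8: merge R3<->R1 -> R3=(0,0,0,0) R1=(0,0,0,0)
Op 9: merge R3<->R2 -> R3=(0,0,0,0) R2=(0,0,0,0)
Op 10: inc R0 by 5 -> R0=(16,0,0,0) value=16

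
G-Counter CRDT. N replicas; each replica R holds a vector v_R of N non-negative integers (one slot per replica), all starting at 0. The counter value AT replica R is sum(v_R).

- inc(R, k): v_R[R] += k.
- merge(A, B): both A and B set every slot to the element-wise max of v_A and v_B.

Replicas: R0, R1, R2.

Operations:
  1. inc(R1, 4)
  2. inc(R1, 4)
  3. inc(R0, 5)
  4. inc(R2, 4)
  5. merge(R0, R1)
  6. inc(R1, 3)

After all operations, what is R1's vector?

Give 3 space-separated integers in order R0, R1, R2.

Op 1: inc R1 by 4 -> R1=(0,4,0) value=4
Op 2: inc R1 by 4 -> R1=(0,8,0) value=8
Op 3: inc R0 by 5 -> R0=(5,0,0) value=5
Op 4: inc R2 by 4 -> R2=(0,0,4) value=4
Op 5: merge R0<->R1 -> R0=(5,8,0) R1=(5,8,0)
Op 6: inc R1 by 3 -> R1=(5,11,0) value=16

Answer: 5 11 0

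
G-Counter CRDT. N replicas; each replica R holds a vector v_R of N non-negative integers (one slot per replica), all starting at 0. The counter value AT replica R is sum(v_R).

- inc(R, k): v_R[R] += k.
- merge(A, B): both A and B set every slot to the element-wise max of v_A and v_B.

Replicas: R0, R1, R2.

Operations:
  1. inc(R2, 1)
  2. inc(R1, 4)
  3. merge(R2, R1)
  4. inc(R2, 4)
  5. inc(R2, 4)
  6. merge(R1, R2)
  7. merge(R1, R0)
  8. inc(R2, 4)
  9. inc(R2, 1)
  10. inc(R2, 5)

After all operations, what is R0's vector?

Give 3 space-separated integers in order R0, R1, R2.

Op 1: inc R2 by 1 -> R2=(0,0,1) value=1
Op 2: inc R1 by 4 -> R1=(0,4,0) value=4
Op 3: merge R2<->R1 -> R2=(0,4,1) R1=(0,4,1)
Op 4: inc R2 by 4 -> R2=(0,4,5) value=9
Op 5: inc R2 by 4 -> R2=(0,4,9) value=13
Op 6: merge R1<->R2 -> R1=(0,4,9) R2=(0,4,9)
Op 7: merge R1<->R0 -> R1=(0,4,9) R0=(0,4,9)
Op 8: inc R2 by 4 -> R2=(0,4,13) value=17
Op 9: inc R2 by 1 -> R2=(0,4,14) value=18
Op 10: inc R2 by 5 -> R2=(0,4,19) value=23

Answer: 0 4 9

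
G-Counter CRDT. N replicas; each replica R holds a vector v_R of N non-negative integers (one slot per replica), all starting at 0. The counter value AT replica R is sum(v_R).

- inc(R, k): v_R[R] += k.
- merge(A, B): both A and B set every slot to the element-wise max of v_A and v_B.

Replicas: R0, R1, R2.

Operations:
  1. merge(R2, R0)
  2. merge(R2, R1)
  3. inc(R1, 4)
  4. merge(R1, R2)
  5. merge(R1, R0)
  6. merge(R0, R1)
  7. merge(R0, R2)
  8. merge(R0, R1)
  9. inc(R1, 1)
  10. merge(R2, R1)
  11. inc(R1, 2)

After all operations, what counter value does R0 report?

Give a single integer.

Answer: 4

Derivation:
Op 1: merge R2<->R0 -> R2=(0,0,0) R0=(0,0,0)
Op 2: merge R2<->R1 -> R2=(0,0,0) R1=(0,0,0)
Op 3: inc R1 by 4 -> R1=(0,4,0) value=4
Op 4: merge R1<->R2 -> R1=(0,4,0) R2=(0,4,0)
Op 5: merge R1<->R0 -> R1=(0,4,0) R0=(0,4,0)
Op 6: merge R0<->R1 -> R0=(0,4,0) R1=(0,4,0)
Op 7: merge R0<->R2 -> R0=(0,4,0) R2=(0,4,0)
Op 8: merge R0<->R1 -> R0=(0,4,0) R1=(0,4,0)
Op 9: inc R1 by 1 -> R1=(0,5,0) value=5
Op 10: merge R2<->R1 -> R2=(0,5,0) R1=(0,5,0)
Op 11: inc R1 by 2 -> R1=(0,7,0) value=7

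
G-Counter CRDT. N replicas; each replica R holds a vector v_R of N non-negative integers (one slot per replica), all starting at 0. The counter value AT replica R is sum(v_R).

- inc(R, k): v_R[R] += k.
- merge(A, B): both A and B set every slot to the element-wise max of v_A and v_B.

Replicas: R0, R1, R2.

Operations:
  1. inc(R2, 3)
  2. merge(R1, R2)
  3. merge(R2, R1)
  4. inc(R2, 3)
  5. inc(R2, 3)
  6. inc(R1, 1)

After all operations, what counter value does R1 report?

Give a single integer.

Answer: 4

Derivation:
Op 1: inc R2 by 3 -> R2=(0,0,3) value=3
Op 2: merge R1<->R2 -> R1=(0,0,3) R2=(0,0,3)
Op 3: merge R2<->R1 -> R2=(0,0,3) R1=(0,0,3)
Op 4: inc R2 by 3 -> R2=(0,0,6) value=6
Op 5: inc R2 by 3 -> R2=(0,0,9) value=9
Op 6: inc R1 by 1 -> R1=(0,1,3) value=4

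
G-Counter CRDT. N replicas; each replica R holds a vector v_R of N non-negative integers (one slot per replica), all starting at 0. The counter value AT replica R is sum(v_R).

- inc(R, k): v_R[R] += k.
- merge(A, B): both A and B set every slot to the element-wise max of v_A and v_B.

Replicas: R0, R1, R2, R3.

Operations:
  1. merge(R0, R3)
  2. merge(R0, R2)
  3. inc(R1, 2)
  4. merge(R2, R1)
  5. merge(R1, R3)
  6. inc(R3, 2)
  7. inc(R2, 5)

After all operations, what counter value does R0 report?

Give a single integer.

Op 1: merge R0<->R3 -> R0=(0,0,0,0) R3=(0,0,0,0)
Op 2: merge R0<->R2 -> R0=(0,0,0,0) R2=(0,0,0,0)
Op 3: inc R1 by 2 -> R1=(0,2,0,0) value=2
Op 4: merge R2<->R1 -> R2=(0,2,0,0) R1=(0,2,0,0)
Op 5: merge R1<->R3 -> R1=(0,2,0,0) R3=(0,2,0,0)
Op 6: inc R3 by 2 -> R3=(0,2,0,2) value=4
Op 7: inc R2 by 5 -> R2=(0,2,5,0) value=7

Answer: 0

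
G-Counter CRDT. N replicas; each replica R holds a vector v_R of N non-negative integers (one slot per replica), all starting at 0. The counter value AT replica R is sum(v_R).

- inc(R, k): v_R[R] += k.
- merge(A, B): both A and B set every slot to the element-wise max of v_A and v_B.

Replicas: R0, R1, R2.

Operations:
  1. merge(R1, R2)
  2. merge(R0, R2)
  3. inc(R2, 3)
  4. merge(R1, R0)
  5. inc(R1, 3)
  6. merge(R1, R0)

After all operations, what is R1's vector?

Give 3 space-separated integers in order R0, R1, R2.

Op 1: merge R1<->R2 -> R1=(0,0,0) R2=(0,0,0)
Op 2: merge R0<->R2 -> R0=(0,0,0) R2=(0,0,0)
Op 3: inc R2 by 3 -> R2=(0,0,3) value=3
Op 4: merge R1<->R0 -> R1=(0,0,0) R0=(0,0,0)
Op 5: inc R1 by 3 -> R1=(0,3,0) value=3
Op 6: merge R1<->R0 -> R1=(0,3,0) R0=(0,3,0)

Answer: 0 3 0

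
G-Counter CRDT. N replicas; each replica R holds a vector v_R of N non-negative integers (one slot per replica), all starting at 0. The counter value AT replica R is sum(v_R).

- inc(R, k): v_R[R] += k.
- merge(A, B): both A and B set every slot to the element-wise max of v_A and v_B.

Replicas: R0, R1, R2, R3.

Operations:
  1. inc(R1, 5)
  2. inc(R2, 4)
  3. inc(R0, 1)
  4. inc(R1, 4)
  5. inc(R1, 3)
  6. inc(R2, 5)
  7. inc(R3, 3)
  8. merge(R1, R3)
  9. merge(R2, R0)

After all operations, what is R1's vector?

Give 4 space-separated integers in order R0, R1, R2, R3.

Answer: 0 12 0 3

Derivation:
Op 1: inc R1 by 5 -> R1=(0,5,0,0) value=5
Op 2: inc R2 by 4 -> R2=(0,0,4,0) value=4
Op 3: inc R0 by 1 -> R0=(1,0,0,0) value=1
Op 4: inc R1 by 4 -> R1=(0,9,0,0) value=9
Op 5: inc R1 by 3 -> R1=(0,12,0,0) value=12
Op 6: inc R2 by 5 -> R2=(0,0,9,0) value=9
Op 7: inc R3 by 3 -> R3=(0,0,0,3) value=3
Op 8: merge R1<->R3 -> R1=(0,12,0,3) R3=(0,12,0,3)
Op 9: merge R2<->R0 -> R2=(1,0,9,0) R0=(1,0,9,0)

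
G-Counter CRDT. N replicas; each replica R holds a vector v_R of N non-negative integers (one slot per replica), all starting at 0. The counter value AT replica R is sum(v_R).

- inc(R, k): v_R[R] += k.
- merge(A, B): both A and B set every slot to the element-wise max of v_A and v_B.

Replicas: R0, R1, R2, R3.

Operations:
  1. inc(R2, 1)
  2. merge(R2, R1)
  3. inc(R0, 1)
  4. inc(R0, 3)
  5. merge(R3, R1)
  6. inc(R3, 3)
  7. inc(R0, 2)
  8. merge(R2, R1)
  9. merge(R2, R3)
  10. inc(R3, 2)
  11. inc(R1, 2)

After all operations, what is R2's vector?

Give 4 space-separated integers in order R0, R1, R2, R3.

Op 1: inc R2 by 1 -> R2=(0,0,1,0) value=1
Op 2: merge R2<->R1 -> R2=(0,0,1,0) R1=(0,0,1,0)
Op 3: inc R0 by 1 -> R0=(1,0,0,0) value=1
Op 4: inc R0 by 3 -> R0=(4,0,0,0) value=4
Op 5: merge R3<->R1 -> R3=(0,0,1,0) R1=(0,0,1,0)
Op 6: inc R3 by 3 -> R3=(0,0,1,3) value=4
Op 7: inc R0 by 2 -> R0=(6,0,0,0) value=6
Op 8: merge R2<->R1 -> R2=(0,0,1,0) R1=(0,0,1,0)
Op 9: merge R2<->R3 -> R2=(0,0,1,3) R3=(0,0,1,3)
Op 10: inc R3 by 2 -> R3=(0,0,1,5) value=6
Op 11: inc R1 by 2 -> R1=(0,2,1,0) value=3

Answer: 0 0 1 3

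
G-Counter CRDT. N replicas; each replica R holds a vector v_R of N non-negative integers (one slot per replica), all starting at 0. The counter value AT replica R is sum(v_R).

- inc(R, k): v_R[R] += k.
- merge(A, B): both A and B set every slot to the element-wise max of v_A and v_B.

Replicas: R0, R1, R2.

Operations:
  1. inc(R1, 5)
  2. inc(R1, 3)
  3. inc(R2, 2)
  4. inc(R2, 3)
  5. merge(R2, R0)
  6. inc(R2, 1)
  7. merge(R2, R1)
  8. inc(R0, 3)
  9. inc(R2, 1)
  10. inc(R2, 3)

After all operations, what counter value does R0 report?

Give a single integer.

Op 1: inc R1 by 5 -> R1=(0,5,0) value=5
Op 2: inc R1 by 3 -> R1=(0,8,0) value=8
Op 3: inc R2 by 2 -> R2=(0,0,2) value=2
Op 4: inc R2 by 3 -> R2=(0,0,5) value=5
Op 5: merge R2<->R0 -> R2=(0,0,5) R0=(0,0,5)
Op 6: inc R2 by 1 -> R2=(0,0,6) value=6
Op 7: merge R2<->R1 -> R2=(0,8,6) R1=(0,8,6)
Op 8: inc R0 by 3 -> R0=(3,0,5) value=8
Op 9: inc R2 by 1 -> R2=(0,8,7) value=15
Op 10: inc R2 by 3 -> R2=(0,8,10) value=18

Answer: 8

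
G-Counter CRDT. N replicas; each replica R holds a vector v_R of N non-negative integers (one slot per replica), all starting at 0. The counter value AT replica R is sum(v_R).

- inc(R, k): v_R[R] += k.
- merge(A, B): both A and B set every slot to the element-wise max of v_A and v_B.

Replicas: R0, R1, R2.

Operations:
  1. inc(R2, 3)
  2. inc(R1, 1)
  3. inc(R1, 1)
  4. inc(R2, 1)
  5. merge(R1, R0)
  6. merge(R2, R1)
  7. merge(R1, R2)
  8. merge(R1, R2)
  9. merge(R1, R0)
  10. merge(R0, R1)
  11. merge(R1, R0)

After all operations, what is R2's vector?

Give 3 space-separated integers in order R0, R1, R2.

Answer: 0 2 4

Derivation:
Op 1: inc R2 by 3 -> R2=(0,0,3) value=3
Op 2: inc R1 by 1 -> R1=(0,1,0) value=1
Op 3: inc R1 by 1 -> R1=(0,2,0) value=2
Op 4: inc R2 by 1 -> R2=(0,0,4) value=4
Op 5: merge R1<->R0 -> R1=(0,2,0) R0=(0,2,0)
Op 6: merge R2<->R1 -> R2=(0,2,4) R1=(0,2,4)
Op 7: merge R1<->R2 -> R1=(0,2,4) R2=(0,2,4)
Op 8: merge R1<->R2 -> R1=(0,2,4) R2=(0,2,4)
Op 9: merge R1<->R0 -> R1=(0,2,4) R0=(0,2,4)
Op 10: merge R0<->R1 -> R0=(0,2,4) R1=(0,2,4)
Op 11: merge R1<->R0 -> R1=(0,2,4) R0=(0,2,4)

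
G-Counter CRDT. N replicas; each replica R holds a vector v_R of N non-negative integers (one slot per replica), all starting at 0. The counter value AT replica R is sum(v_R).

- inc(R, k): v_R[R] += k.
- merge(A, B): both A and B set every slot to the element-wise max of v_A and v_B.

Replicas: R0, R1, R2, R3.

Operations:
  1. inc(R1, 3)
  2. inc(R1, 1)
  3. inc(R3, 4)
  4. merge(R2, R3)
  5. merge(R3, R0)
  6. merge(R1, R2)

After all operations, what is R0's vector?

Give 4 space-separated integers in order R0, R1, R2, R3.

Answer: 0 0 0 4

Derivation:
Op 1: inc R1 by 3 -> R1=(0,3,0,0) value=3
Op 2: inc R1 by 1 -> R1=(0,4,0,0) value=4
Op 3: inc R3 by 4 -> R3=(0,0,0,4) value=4
Op 4: merge R2<->R3 -> R2=(0,0,0,4) R3=(0,0,0,4)
Op 5: merge R3<->R0 -> R3=(0,0,0,4) R0=(0,0,0,4)
Op 6: merge R1<->R2 -> R1=(0,4,0,4) R2=(0,4,0,4)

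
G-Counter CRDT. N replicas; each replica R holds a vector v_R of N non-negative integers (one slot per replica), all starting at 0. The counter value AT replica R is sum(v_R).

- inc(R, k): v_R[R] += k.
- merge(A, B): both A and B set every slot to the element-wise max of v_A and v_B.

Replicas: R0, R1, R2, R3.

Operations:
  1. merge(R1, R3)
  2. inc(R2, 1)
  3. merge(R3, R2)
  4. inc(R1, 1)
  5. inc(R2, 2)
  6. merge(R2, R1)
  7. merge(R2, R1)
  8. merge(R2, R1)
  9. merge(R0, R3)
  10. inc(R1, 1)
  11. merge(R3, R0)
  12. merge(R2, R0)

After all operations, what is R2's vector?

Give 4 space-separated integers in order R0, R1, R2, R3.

Answer: 0 1 3 0

Derivation:
Op 1: merge R1<->R3 -> R1=(0,0,0,0) R3=(0,0,0,0)
Op 2: inc R2 by 1 -> R2=(0,0,1,0) value=1
Op 3: merge R3<->R2 -> R3=(0,0,1,0) R2=(0,0,1,0)
Op 4: inc R1 by 1 -> R1=(0,1,0,0) value=1
Op 5: inc R2 by 2 -> R2=(0,0,3,0) value=3
Op 6: merge R2<->R1 -> R2=(0,1,3,0) R1=(0,1,3,0)
Op 7: merge R2<->R1 -> R2=(0,1,3,0) R1=(0,1,3,0)
Op 8: merge R2<->R1 -> R2=(0,1,3,0) R1=(0,1,3,0)
Op 9: merge R0<->R3 -> R0=(0,0,1,0) R3=(0,0,1,0)
Op 10: inc R1 by 1 -> R1=(0,2,3,0) value=5
Op 11: merge R3<->R0 -> R3=(0,0,1,0) R0=(0,0,1,0)
Op 12: merge R2<->R0 -> R2=(0,1,3,0) R0=(0,1,3,0)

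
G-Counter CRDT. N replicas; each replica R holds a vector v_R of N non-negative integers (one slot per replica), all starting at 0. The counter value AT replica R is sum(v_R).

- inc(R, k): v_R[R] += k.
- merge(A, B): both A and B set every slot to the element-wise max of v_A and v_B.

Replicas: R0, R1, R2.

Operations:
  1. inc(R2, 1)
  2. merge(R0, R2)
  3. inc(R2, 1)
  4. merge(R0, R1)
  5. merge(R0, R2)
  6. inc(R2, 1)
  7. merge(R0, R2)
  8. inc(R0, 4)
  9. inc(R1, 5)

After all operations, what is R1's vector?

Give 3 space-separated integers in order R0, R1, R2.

Op 1: inc R2 by 1 -> R2=(0,0,1) value=1
Op 2: merge R0<->R2 -> R0=(0,0,1) R2=(0,0,1)
Op 3: inc R2 by 1 -> R2=(0,0,2) value=2
Op 4: merge R0<->R1 -> R0=(0,0,1) R1=(0,0,1)
Op 5: merge R0<->R2 -> R0=(0,0,2) R2=(0,0,2)
Op 6: inc R2 by 1 -> R2=(0,0,3) value=3
Op 7: merge R0<->R2 -> R0=(0,0,3) R2=(0,0,3)
Op 8: inc R0 by 4 -> R0=(4,0,3) value=7
Op 9: inc R1 by 5 -> R1=(0,5,1) value=6

Answer: 0 5 1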